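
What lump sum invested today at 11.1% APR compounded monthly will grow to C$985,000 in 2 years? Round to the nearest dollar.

C$789,707

Periodic rate i = 0.111/12 = 0.00925; n = 2 × 12 = 24 periods.
PV = 985,000 / (1 + 0.00925)^24 = 985,000 / 1.247298 = 789,707.0889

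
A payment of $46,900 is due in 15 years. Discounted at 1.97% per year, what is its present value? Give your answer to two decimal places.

PV = FV·(1+i)^(−n) = 46,900 × 0.746300 = 35,001.4917

$35,001.49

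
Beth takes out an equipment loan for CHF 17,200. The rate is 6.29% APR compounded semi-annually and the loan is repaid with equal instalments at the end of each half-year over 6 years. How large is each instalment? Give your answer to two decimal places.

CHF 1,742.94

i = 0.0629/2 = 0.03145 per half-year; n = 6·2 = 12.
Annuity-PV factor = 9.868393; PMT = 17200 / 9.868393 = 1,742.9383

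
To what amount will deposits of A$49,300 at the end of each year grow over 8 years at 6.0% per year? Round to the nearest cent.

A$487,945.17

Accumulation factor s(8|0.06) = 9.897468; FV = 49300 × 9.897468 = 487,945.1679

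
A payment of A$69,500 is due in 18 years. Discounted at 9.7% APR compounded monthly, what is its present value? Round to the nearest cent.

A$12,211.10

With 12 periods per year: i = 0.00808333, n = 216.
Discount factor = (1+0.00808333)^(−216) = 0.175699; PV = 69,500 × 0.175699 = 12,211.1040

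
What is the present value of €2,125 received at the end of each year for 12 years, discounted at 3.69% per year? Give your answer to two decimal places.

PV = PMT · [1 − (1+i)^(−n)] / i = 2125 · 9.556169 = 20,306.8594

€20,306.86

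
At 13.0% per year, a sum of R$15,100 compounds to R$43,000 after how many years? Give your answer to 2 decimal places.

8.56 years

n = ln(43000/15100) / ln(1+0.13) = ln(2.84768) / 0.122218 = 8.5626 years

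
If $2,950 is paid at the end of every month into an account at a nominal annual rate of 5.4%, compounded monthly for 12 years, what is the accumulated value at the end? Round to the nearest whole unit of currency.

$595,858

Periodic rate i = 0.054/12 = 0.0045; n = 12 × 12 = 144 periods.
FV = PMT · [(1+i)^n − 1] / i = 2950 · 201.985922 = 595,858.4706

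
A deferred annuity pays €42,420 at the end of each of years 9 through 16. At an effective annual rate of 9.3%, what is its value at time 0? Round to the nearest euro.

Value one period before first payment (t=8): 42420 × [1 − (1+0.093)^(−8)] / 0.093 = 42420 × 5.473638 = 232,191.7413
PV₀ = 232,191.7413 / (1+0.093)^8 = 232,191.7413 / 2.036861 = 113,994.9134

€113,995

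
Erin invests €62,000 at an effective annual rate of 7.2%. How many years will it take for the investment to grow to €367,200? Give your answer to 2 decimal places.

25.58 years

(1+i)^n = 367200/62000 = 5.92258, so n = ln 5.92258 / ln 1.072 = 25.5843 years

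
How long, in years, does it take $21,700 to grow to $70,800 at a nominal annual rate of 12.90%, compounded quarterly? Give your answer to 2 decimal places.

9.31 years

Periodic rate i = 0.129/4 = 0.03225.
(1+i)^n = 70800/21700 = 3.26267, so n = ln 3.26267 / ln 1.03225 = 37.2563 quarters
= 37.2563/4 years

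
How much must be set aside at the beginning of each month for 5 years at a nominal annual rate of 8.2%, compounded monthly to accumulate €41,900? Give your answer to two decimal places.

Periodic rate i = 0.082/12 = 0.00683333; n = 5 × 12 = 60 periods.
FV-annuity factor × (1+i) = 74.365891; PMT = 41900 / 74.365891 = 563.4303

€563.43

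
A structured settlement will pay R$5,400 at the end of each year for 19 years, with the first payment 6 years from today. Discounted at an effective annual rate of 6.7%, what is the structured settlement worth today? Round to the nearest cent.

R$41,279.93

PV at t=5 (ordinary 19-year annuity): 5400 × a(19|0.067) = 5400 × 10.572247 = 57,090.1350
PV₀ = 57,090.1350 / (1+0.067)^5 = 57,090.1350 / 1.383000 = 41,279.9320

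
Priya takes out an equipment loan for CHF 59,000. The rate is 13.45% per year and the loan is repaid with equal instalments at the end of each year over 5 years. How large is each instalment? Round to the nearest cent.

CHF 16,959.12

Annuity-PV factor = 3.478954; PMT = 59000 / 3.478954 = 16,959.1206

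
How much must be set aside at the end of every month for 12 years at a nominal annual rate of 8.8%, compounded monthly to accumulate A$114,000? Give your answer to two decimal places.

A$448.55

Periodic rate i = 0.088/12 = 0.00733333; n = 12 × 12 = 144 periods.
FV-annuity factor = 254.153535; PMT = 114000 / 254.153535 = 448.5478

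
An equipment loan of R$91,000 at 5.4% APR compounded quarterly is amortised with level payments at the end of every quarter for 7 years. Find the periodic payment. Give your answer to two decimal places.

i = 0.054/4 = 0.0135 per quarter; n = 7·4 = 28.
PMT = 91000 / ( [1 − (1+0.0135)^(−28)] / 0.0135 ) = 91000 / 23.187742 = 3,924.4873

R$3,924.49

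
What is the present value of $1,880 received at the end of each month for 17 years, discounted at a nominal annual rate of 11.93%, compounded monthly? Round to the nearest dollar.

i = 0.1193/12 = 0.00994167 per month; n = 17·12 = 204.
Annuity factor a(204|0.00994167) = 87.217796; PV = 1880 × 87.217796 = 163,969.4561

$163,969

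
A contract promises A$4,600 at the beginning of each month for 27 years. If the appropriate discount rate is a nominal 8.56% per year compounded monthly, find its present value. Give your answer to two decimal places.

A$584,540.49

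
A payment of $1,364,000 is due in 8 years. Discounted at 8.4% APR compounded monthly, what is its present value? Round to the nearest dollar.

$698,209

i = 0.084/12 = 0.007 per month; n = 8·12 = 96.
PV = 1,364,000 / (1 + 0.007)^96 = 1,364,000 / 1.953571 = 698,208.6054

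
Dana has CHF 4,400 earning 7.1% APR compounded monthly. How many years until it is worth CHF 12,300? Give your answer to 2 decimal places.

Periodic rate i = 0.071/12 = 0.00591667.
(1+i)^n = 12300/4400 = 2.79545, so n = ln 2.79545 / ln 1.00592 = 174.2591 months
= 174.2591/12 years

14.52 years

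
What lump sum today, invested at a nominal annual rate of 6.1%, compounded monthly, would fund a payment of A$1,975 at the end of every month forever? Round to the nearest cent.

A$388,524.59

Periodic rate i = 0.061/12 = 0.00508333.
PV = C/r = 1975/0.00508333 = 388,524.5902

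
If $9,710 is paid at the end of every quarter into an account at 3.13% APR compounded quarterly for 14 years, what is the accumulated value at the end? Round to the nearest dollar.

$679,109

i = 0.0313/4 = 0.007825 per quarter; n = 14·4 = 56.
FV = PMT · [(1+i)^n − 1] / i = 9710 · 69.939122 = 679,108.8757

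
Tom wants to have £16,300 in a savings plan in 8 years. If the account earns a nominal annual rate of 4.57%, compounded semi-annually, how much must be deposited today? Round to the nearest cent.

£11,355.24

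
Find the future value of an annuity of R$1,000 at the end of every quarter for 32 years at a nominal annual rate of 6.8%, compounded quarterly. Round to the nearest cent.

R$450,077.18

Periodic rate i = 0.068/4 = 0.017; n = 32 × 4 = 128 periods.
FV = PMT · [(1+i)^n − 1] / i = 1000 · 450.077176 = 450,077.1758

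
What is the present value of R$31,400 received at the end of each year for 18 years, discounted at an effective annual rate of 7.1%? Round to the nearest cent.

Annuity factor a(18|0.071) = 9.986892; PV = 31400 × 9.986892 = 313,588.4026

R$313,588.40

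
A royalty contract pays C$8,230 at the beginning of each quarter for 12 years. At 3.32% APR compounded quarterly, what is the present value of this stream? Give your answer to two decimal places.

Periodic rate i = 0.0332/4 = 0.0083; n = 12 × 4 = 48 periods.
Annuity factor a(48|0.0083) × (1+i) = 39.785541; PV = 8230 × 39.785541 = 327,435.0011
(Beginning-of-period payments → annuity-due factor ×(1+i).)

C$327,435.00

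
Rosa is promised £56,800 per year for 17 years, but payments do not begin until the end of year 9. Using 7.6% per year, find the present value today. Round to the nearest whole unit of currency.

Value one period before first payment (t=8): 56800 × [1 − (1+0.076)^(−17)] / 0.076 = 56800 × 9.370175 = 532,225.9607
Discount back 8 years: 532,225.9607 × (1+0.076)^(−8) = 532,225.9607 × 0.556547 = 296,208.7504

£296,209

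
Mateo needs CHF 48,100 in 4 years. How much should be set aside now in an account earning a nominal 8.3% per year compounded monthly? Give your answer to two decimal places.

With 12 periods per year: i = 0.00691667, n = 48.
PV = FV·(1+i)^(−n) = 48,100 × 0.718308 = 34,550.6055

CHF 34,550.61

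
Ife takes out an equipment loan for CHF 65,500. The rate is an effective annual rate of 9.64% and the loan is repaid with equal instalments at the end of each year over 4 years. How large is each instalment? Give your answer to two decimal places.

Annuity-PV factor = 3.194727; PMT = 65500 / 3.194727 = 20,502.5372

CHF 20,502.54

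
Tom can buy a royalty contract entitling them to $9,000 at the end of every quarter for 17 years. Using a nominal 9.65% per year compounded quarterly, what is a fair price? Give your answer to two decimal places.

$299,305.07

i = 0.0965/4 = 0.024125 per quarter; n = 17·4 = 68.
PV = PMT · [1 − (1+i)^(−n)] / i = 9000 · 33.256119 = 299,305.0678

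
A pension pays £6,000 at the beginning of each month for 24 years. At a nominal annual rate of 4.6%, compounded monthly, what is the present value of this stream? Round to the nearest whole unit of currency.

£1,049,192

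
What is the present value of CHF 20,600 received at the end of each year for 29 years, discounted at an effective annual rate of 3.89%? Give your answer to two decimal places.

PV = PMT · [1 − (1+i)^(−n)] / i = 20600 · 17.207081 = 354,465.8723

CHF 354,465.87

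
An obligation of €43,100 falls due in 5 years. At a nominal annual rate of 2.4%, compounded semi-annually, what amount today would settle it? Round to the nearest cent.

€38,253.59

i = 0.024/2 = 0.012 per half-year; n = 5·2 = 10.
Discount factor = (1+0.012)^(−10) = 0.887554; PV = 43,100 × 0.887554 = 38,253.5853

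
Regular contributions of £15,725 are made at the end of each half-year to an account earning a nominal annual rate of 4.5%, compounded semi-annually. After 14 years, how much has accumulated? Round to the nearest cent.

£604,220.89

i = 0.045/2 = 0.0225 per half-year; n = 14·2 = 28.
FV = PMT · [(1+i)^n − 1] / i = 15725 · 38.424222 = 604,220.8875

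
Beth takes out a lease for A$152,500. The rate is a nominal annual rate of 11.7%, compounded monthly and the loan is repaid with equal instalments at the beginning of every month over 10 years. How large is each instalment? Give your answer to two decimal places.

Periodic rate i = 0.117/12 = 0.00975; n = 10 × 12 = 120 periods.
PMT = 152500 / ( [1 − (1+0.00975)^(−120)] / 0.00975 × (1+i) ) = 152500 / 71.238560 = 2,140.6946

A$2,140.69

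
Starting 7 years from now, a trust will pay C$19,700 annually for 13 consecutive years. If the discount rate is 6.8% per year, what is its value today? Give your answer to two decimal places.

C$112,217.61

PV at t=6 (ordinary 13-year annuity): 19700 × a(13|0.068) = 19700 × 8.453223 = 166,528.4836
Discount back 6 years: 166,528.4836 × (1+0.068)^(−6) = 166,528.4836 × 0.673864 = 112,217.6091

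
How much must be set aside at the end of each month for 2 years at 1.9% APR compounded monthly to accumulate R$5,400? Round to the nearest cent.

R$220.93

Periodic rate i = 0.019/12 = 0.00158333; n = 2 × 12 = 24 periods.
PMT = 5400 / ( [(1+0.00158333)^24 − 1] / 0.00158333 ) = 5400 / 24.442117 = 220.9301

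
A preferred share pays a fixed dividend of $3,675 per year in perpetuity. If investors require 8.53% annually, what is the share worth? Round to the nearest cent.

PV = C/r = 3675/0.0853 = 43,083.2356

$43,083.24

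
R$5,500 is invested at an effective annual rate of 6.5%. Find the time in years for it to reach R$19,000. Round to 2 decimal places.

19.69 years

n = ln(19000/5500) / ln(1+0.065) = ln(3.45455) / 0.062975 = 19.6855 years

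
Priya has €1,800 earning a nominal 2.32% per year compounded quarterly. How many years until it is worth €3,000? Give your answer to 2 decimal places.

22.08 years

Periodic rate i = 0.0232/4 = 0.0058.
(1+i)^n = 3000/1800 = 1.66667, so n = ln 1.66667 / ln 1.0058 = 88.3286 quarters
= 88.3286/4 years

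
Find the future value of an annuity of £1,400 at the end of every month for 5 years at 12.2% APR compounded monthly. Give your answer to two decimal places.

i = 0.122/12 = 0.0101667 per month; n = 5·12 = 60.
FV = 1400 × [(1+0.0101667)^60 − 1] / 0.0101667 = 1400 × 82.108685 = 114,952.1596

£114,952.16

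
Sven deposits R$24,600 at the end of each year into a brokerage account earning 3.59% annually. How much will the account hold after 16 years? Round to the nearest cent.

R$519,593.83

FV = 24600 × [(1+0.0359)^16 − 1] / 0.0359 = 24600 × 21.121700 = 519,593.8271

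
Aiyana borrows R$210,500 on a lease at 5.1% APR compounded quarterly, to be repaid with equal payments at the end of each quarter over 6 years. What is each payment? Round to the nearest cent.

With 4 periods per year: i = 0.01275, n = 24.
PMT = 210500 / ( [1 − (1+0.01275)^(−24)] / 0.01275 ) = 210500 / 20.563733 = 10,236.4685

R$10,236.47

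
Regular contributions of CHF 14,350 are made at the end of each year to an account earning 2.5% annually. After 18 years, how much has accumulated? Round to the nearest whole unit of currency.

CHF 321,244

FV = PMT · [(1+i)^n − 1] / i = 14350 · 22.386349 = 321,244.1040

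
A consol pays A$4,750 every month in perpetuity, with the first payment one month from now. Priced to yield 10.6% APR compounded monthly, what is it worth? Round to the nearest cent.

A$537,735.85

Periodic rate i = 0.106/12 = 0.00883333.
PV = C/r = 4750/0.00883333 = 537,735.8491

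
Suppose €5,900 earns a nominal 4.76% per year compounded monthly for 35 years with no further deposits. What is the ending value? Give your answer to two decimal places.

€31,113.97

i = 0.0476/12 = 0.00396667 per month; n = 35·12 = 420.
FV = PV·(1+i)^n = 5,900 × 5.273554 = 31,113.9674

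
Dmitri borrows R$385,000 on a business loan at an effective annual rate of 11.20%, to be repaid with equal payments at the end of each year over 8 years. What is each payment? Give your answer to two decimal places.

R$75,348.01

Annuity-PV factor = 5.109624; PMT = 385000 / 5.109624 = 75,348.0099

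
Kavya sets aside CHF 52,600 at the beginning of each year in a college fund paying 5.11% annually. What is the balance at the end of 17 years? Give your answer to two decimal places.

Accumulation factor s(17|0.0511) × (1+i) = 27.422849; FV = 52600 × 27.422849 = 1,442,441.8521
(annuity-due: payments at period start, so ×(1+i).)

CHF 1,442,441.85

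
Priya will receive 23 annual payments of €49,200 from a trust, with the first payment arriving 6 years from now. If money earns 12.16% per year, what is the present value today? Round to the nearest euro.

€211,674

PV at t=5 (ordinary 23-year annuity): 49200 × a(23|0.1216) = 49200 × 7.636476 = 375,714.5998
PV₀ = 375,714.5998 / (1+0.1216)^5 = 375,714.5998 / 1.774966 = 211,674.2689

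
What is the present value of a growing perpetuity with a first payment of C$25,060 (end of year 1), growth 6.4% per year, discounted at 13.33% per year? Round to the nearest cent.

PV = PMT / (i − g) = 25060 / (0.1333 − 0.064) = 25060 / 0.069300 = 361,616.1616

C$361,616.16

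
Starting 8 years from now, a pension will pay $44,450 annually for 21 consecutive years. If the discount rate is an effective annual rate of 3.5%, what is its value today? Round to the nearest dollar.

$513,508

Value one period before first payment (t=7): 44450 × [1 − (1+0.035)^(−21)] / 0.035 = 44450 × 14.697974 = 653,324.9534
PV₀ = 653,324.9534 / (1+0.035)^7 = 653,324.9534 / 1.272279 = 513,507.5078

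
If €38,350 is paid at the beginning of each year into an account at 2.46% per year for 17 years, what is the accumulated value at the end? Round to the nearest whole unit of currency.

€817,103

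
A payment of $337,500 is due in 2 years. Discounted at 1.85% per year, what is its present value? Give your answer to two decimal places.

Discount factor = (1+0.0185)^(−2) = 0.964002; PV = 337,500 × 0.964002 = 325,350.6738

$325,350.67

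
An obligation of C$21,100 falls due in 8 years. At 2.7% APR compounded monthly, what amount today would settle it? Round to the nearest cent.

C$17,005.14

With 12 periods per year: i = 0.00225, n = 96.
Discount factor = (1+0.00225)^(−96) = 0.805931; PV = 21,100 × 0.805931 = 17,005.1404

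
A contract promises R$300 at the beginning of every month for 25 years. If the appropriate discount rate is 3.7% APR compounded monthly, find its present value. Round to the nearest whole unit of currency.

R$58,842

With 12 periods per year: i = 0.00308333, n = 300.
PV = 300 × [1 − (1+0.00308333)^(−300)] / 0.00308333 × (1+i) = 300 × 196.139294 = 58,841.7881
(Beginning-of-period payments → annuity-due factor ×(1+i).)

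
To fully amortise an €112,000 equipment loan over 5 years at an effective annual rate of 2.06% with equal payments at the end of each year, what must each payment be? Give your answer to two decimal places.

€23,803.13

PMT = 112000 / ( [1 − (1+0.0206)^(−5)] / 0.0206 ) = 112000 / 4.705263 = 23,803.1348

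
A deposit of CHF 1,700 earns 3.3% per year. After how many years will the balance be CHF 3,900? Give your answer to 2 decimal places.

25.57 years

(1+i)^n = 3900/1700 = 2.29412, so n = ln 2.29412 / ln 1.033 = 25.5750 years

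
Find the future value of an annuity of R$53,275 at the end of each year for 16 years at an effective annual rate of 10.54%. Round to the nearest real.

R$2,006,398

FV = 53275 × [(1+0.1054)^16 − 1] / 0.1054 = 53275 × 37.661146 = 2,006,397.5437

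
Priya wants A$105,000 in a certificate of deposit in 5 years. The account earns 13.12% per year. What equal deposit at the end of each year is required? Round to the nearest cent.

FV-annuity factor = 6.495723; PMT = 105000 / 6.495723 = 16,164.4831

A$16,164.48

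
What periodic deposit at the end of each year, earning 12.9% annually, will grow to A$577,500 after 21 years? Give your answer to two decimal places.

A$6,323.40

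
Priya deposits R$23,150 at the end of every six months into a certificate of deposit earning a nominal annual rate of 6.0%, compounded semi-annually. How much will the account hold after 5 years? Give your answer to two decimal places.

R$265,388.81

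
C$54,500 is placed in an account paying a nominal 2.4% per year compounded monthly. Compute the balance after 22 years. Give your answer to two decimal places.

C$92,358.10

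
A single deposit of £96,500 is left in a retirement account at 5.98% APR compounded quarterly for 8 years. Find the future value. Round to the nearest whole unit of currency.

Periodic rate i = 0.0598/4 = 0.01495; n = 8 × 4 = 32 periods.
FV = 96,500 × (1 + 0.01495)^32 = 155,151.5242

£155,152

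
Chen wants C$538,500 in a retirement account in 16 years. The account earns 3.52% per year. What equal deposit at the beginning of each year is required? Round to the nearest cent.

C$24,765.73

FV-annuity factor × (1+i) = 21.743756; PMT = 538500 / 21.743756 = 24,765.7300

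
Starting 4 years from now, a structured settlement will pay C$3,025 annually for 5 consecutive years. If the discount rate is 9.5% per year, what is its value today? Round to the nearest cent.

C$8,846.70

PV at t=3 (ordinary 5-year annuity): 3025 × a(5|0.095) = 3025 × 3.839709 = 11,615.1191
PV₀ = 11,615.1191 / (1+0.095)^3 = 11,615.1191 / 1.312932 = 8,846.7002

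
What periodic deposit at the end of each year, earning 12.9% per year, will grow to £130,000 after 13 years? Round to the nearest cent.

£4,364.96

PMT = 130000 / ( [(1+0.129)^13 − 1] / 0.129 ) = 130000 / 29.782640 = 4,364.9589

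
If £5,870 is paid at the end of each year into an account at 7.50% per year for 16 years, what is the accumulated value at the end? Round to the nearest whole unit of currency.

£170,683

Accumulation factor s(16|0.075) = 29.077242; FV = 5870 × 29.077242 = 170,683.4109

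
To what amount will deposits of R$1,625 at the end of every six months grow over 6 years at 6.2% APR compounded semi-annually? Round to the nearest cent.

i = 0.062/2 = 0.031 per half-year; n = 6·2 = 12.
FV = 1625 × [(1+0.031)^12 − 1] / 0.031 = 1625 × 14.272925 = 23,193.5034

R$23,193.50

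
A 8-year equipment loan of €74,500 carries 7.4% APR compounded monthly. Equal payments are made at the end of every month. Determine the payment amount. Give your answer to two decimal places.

€1,030.61

Periodic rate i = 0.074/12 = 0.00616667; n = 8 × 12 = 96 periods.
PMT = 74500 / ( [1 − (1+0.00616667)^(−96)] / 0.00616667 ) = 74500 / 72.287622 = 1,030.6052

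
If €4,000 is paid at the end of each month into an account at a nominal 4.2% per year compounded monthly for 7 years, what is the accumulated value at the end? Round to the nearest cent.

€389,823.24

With 12 periods per year: i = 0.0035, n = 84.
FV = PMT · [(1+i)^n − 1] / i = 4000 · 97.455811 = 389,823.2448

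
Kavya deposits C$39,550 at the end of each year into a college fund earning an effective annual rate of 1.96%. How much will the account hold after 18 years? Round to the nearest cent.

Accumulation factor s(18|0.0196) = 21.336635; FV = 39550 × 21.336635 = 843,863.9122

C$843,863.91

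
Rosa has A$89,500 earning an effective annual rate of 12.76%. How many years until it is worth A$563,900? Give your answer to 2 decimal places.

15.33 years

n = ln(563900/89500) / ln(1+0.1276) = ln(6.30056) / 0.120091 = 15.3270 years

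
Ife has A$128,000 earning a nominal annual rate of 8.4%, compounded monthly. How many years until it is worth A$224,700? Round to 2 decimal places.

6.72 years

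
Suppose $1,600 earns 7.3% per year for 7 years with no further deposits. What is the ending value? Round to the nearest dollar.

1,600 × (1+0.073)^7 = 1,600 × 1.637563 = 2,620.1010

$2,620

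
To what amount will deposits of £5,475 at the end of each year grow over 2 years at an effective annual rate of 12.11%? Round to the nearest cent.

FV = 5475 × [(1+0.1211)^2 − 1] / 0.1211 = 5475 × 2.121100 = 11,613.0225

£11,613.02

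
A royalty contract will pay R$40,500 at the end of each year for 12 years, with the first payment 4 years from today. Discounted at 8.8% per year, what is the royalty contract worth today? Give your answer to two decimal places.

Value one period before first payment (t=3): 40500 × [1 − (1+0.088)^(−12)] / 0.088 = 40500 × 7.233441 = 292,954.3649
Discount back 3 years: 292,954.3649 × (1+0.088)^(−3) = 292,954.3649 × 0.776450 = 227,464.3221

R$227,464.32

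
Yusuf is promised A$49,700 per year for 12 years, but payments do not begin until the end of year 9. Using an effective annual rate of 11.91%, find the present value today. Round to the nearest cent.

A$125,665.49

PV at t=8 (ordinary 12-year annuity): 49700 × a(12|0.1191) = 49700 × 6.220293 = 309,148.5425
PV₀ = 309,148.5425 / (1+0.1191)^8 = 309,148.5425 / 2.460091 = 125,665.4924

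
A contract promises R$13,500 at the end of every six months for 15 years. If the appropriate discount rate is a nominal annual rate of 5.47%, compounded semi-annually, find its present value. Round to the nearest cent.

i = 0.0547/2 = 0.02735 per half-year; n = 15·2 = 30.
PV = PMT · [1 − (1+i)^(−n)] / i = 13500 · 20.289236 = 273,904.6885

R$273,904.69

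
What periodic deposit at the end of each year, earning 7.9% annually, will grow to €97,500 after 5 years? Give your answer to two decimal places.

PMT = 97500 / ( [(1+0.079)^5 − 1] / 0.079 ) = 97500 / 5.854914 = 16,652.6780

€16,652.68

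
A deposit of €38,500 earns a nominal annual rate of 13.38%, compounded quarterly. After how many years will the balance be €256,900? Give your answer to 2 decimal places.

Periodic rate i = 0.1338/4 = 0.03345.
(1+i)^n = 256900/38500 = 6.67273, so n = ln 6.67273 / ln 1.03345 = 57.6861 quarters
= 57.6861/4 years

14.42 years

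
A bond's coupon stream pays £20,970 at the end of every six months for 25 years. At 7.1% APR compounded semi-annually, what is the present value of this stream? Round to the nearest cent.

£487,460.20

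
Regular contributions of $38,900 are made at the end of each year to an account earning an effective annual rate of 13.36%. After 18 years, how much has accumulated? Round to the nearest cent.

FV = PMT · [(1+i)^n − 1] / i = 38900 · 64.042069 = 2,491,236.4922

$2,491,236.49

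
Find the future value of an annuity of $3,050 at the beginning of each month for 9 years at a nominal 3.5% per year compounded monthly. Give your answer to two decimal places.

With 12 periods per year: i = 0.00291667, n = 108.
FV = 3050 × [(1+0.00291667)^108 − 1] / 0.00291667 × (1+i) = 3050 × 127.100333 = 387,656.0155
(annuity-due: payments at period start, so ×(1+i).)

$387,656.02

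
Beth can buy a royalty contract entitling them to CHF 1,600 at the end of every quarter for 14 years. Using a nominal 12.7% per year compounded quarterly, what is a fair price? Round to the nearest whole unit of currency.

CHF 41,640

With 4 periods per year: i = 0.03175, n = 56.
Annuity factor a(56|0.03175) = 26.024826; PV = 1600 × 26.024826 = 41,639.7216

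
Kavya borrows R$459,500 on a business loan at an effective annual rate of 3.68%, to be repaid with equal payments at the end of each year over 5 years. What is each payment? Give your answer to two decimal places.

R$102,290.06

Annuity-PV factor = 4.492128; PMT = 459500 / 4.492128 = 102,290.0605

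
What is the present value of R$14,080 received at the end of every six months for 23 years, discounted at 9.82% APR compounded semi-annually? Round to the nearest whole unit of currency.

i = 0.0982/2 = 0.0491 per half-year; n = 23·2 = 46.
PV = PMT · [1 − (1+i)^(−n)] / i = 14080 · 18.120951 = 255,142.9854

R$255,143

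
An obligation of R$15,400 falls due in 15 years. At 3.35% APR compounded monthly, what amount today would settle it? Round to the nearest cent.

R$9,323.78

Periodic rate i = 0.0335/12 = 0.00279167; n = 15 × 12 = 180 periods.
PV = 15,400 / (1 + 0.00279167)^180 = 15,400 / 1.651691 = 9,323.7752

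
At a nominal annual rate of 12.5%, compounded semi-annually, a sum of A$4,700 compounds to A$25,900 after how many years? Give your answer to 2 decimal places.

14.08 years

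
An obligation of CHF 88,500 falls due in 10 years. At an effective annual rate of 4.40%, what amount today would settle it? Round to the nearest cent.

CHF 57,535.82

Discount factor = (1+0.044)^(−10) = 0.650122; PV = 88,500 × 0.650122 = 57,535.8170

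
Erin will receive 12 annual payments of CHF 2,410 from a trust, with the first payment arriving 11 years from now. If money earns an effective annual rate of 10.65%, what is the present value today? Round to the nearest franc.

CHF 5,783

PV at t=10 (ordinary 12-year annuity): 2410 × a(12|0.1065) = 2410 × 6.602053 = 15,910.9469
PV₀ = 15,910.9469 / (1+0.1065)^10 = 15,910.9469 / 2.751149 = 5,783.3815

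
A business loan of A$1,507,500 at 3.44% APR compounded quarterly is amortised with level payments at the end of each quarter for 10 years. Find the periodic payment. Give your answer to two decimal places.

A$44,700.91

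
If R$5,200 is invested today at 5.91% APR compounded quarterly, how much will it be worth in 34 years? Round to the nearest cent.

R$38,219.99

With 4 periods per year: i = 0.014775, n = 136.
5,200 × (1+0.014775)^136 = 5,200 × 7.349999 = 38,219.9947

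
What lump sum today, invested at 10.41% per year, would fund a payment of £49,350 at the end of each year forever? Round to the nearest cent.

£474,063.40

PV = C/r = 49350/0.1041 = 474,063.4006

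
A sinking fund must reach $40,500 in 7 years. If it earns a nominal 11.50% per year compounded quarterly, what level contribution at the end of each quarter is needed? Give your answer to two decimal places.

With 4 periods per year: i = 0.02875, n = 28.
PMT = 40500 / ( [(1+0.02875)^28 − 1] / 0.02875 ) = 40500 / 42.137148 = 961.1472

$961.15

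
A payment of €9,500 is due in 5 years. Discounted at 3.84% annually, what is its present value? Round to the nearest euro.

€7,869

Discount factor = (1+0.0384)^(−5) = 0.828279; PV = 9,500 × 0.828279 = 7,868.6496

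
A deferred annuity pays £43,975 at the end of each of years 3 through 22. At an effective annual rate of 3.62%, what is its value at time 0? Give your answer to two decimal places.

£575,814.75

PV at t=2 (ordinary 20-year annuity): 43975 × a(20|0.0362) = 43975 × 14.059313 = 618,258.3059
PV₀ = 618,258.3059 / (1+0.0362)^2 = 618,258.3059 / 1.073710 = 575,814.7475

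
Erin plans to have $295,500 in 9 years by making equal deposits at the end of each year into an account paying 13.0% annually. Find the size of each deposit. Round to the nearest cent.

FV-annuity factor = 15.415707; PMT = 295500 / 15.415707 = 19,168.7605

$19,168.76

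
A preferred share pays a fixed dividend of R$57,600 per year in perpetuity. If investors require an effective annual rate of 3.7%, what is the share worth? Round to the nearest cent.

R$1,556,756.76

PV = C/r = 57600/0.037 = 1,556,756.7568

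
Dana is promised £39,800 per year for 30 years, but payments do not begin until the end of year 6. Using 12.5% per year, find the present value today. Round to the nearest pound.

£171,530

PV at t=5 (ordinary 30-year annuity): 39800 × a(30|0.125) = 39800 × 7.766378 = 309,101.8321
Discount back 5 years: 309,101.8321 × (1+0.125)^(−5) = 309,101.8321 × 0.554929 = 171,529.5574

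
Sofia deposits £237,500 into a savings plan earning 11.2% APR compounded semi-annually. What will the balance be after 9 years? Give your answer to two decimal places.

£633,306.79

Periodic rate i = 0.112/2 = 0.056; n = 9 × 2 = 18 periods.
FV = PV·(1+i)^n = 237,500 × 2.666555 = 633,306.7859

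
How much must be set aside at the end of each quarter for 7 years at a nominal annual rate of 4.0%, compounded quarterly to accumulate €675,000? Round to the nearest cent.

Periodic rate i = 0.04/4 = 0.01; n = 7 × 4 = 28 periods.
FV-annuity factor = 32.129097; PMT = 675000 / 32.129097 = 21,008.9940

€21,008.99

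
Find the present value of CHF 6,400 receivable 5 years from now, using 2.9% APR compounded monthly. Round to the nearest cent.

CHF 5,537.11

i = 0.029/12 = 0.00241667 per month; n = 5·12 = 60.
PV = 6,400 / (1 + 0.00241667)^60 = 6,400 / 1.155837 = 5,537.1112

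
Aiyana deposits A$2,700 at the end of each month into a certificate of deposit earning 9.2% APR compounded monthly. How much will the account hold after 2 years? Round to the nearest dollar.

A$70,848

With 12 periods per year: i = 0.00766667, n = 24.
FV = 2700 × [(1+0.00766667)^24 − 1] / 0.00766667 = 2700 × 26.239905 = 70,847.7438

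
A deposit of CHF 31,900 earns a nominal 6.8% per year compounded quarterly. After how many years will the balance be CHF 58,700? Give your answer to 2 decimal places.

9.04 years

Periodic rate i = 0.068/4 = 0.017.
(1+i)^n = 58700/31900 = 1.84013, so n = ln 1.84013 / ln 1.017 = 36.1766 quarters
= 36.1766/4 years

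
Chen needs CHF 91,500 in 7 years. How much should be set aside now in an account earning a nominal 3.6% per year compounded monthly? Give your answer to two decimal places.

With 12 periods per year: i = 0.003, n = 84.
Discount factor = (1+0.003)^(−84) = 0.777538; PV = 91,500 × 0.777538 = 71,144.7275

CHF 71,144.73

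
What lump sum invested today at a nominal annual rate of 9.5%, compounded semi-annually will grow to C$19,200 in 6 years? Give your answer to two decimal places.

C$11,001.52

Periodic rate i = 0.095/2 = 0.0475; n = 6 × 2 = 12 periods.
PV = FV·(1+i)^(−n) = 19,200 × 0.572996 = 11,001.5240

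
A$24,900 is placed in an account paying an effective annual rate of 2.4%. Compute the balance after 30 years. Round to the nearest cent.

A$50,722.20

24,900 × (1+0.024)^30 = 24,900 × 2.037036 = 50,722.1958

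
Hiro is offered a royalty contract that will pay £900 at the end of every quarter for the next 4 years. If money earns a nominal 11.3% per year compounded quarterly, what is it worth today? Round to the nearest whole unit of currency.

Periodic rate i = 0.113/4 = 0.02825; n = 4 × 4 = 16 periods.
Annuity factor a(16|0.02825) = 12.730812; PV = 900 × 12.730812 = 11,457.7307

£11,458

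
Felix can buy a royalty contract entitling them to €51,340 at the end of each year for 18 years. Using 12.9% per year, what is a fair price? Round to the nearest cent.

PV = 51340 × [1 − (1+0.129)^(−18)] / 0.129 = 51340 × 6.879129 = 353,174.4698

€353,174.47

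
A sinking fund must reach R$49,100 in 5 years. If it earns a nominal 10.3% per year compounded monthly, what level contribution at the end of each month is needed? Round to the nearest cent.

With 12 periods per year: i = 0.00858333, n = 60.
PMT = 49100 / ( [(1+0.00858333)^60 − 1] / 0.00858333 ) = 49100 / 78.054114 = 629.0508

R$629.05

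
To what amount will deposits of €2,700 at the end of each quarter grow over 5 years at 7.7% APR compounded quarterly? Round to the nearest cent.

€65,115.19

i = 0.077/4 = 0.01925 per quarter; n = 5·4 = 20.
FV = PMT · [(1+i)^n − 1] / i = 2700 · 24.116738 = 65,115.1918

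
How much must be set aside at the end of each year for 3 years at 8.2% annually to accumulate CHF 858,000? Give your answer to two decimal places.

CHF 263,778.91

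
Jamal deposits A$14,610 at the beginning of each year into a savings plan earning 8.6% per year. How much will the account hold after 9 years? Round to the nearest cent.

Accumulation factor s(9|0.086) × (1+i) = 13.905914; FV = 14610 × 13.905914 = 203,165.4095
(annuity-due: payments at period start, so ×(1+i).)

A$203,165.41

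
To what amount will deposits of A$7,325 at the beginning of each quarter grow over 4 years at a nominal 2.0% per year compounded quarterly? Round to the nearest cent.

A$122,307.73

Periodic rate i = 0.02/4 = 0.005; n = 4 × 4 = 16 periods.
FV = 7325 × [(1+0.005)^16 − 1] / 0.005 × (1+i) = 7325 × 16.697301 = 122,307.7328
(annuity-due: payments at period start, so ×(1+i).)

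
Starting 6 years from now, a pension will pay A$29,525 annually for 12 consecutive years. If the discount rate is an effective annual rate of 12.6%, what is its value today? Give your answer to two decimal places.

A$98,292.59

PV at t=5 (ordinary 12-year annuity): 29525 × a(12|0.126) = 29525 × 6.025912 = 177,915.0623
Discount back 5 years: 177,915.0623 × (1+0.126)^(−5) = 177,915.0623 × 0.552469 = 98,292.5868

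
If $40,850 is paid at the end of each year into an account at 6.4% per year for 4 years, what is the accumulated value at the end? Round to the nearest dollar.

Accumulation factor s(4|0.064) = 4.400646; FV = 40850 × 4.400646 = 179,766.3950

$179,766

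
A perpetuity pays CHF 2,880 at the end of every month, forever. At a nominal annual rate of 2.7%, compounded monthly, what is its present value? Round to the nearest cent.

Periodic rate i = 0.027/12 = 0.00225.
PV = C/r = 2880/0.00225 = 1,280,000.0000

CHF 1,280,000.00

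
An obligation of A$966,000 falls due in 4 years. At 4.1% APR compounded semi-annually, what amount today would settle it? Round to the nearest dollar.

A$821,246

Periodic rate i = 0.041/2 = 0.0205; n = 4 × 2 = 8 periods.
PV = FV·(1+i)^(−n) = 966,000 × 0.850151 = 821,245.5967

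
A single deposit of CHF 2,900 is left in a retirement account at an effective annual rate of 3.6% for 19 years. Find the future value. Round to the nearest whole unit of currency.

2,900 × (1+0.036)^19 = 2,900 × 1.958102 = 5,678.4963

CHF 5,678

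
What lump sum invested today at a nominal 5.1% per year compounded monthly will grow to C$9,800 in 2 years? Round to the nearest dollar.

Periodic rate i = 0.051/12 = 0.00425; n = 2 × 12 = 24 periods.
PV = FV·(1+i)^(−n) = 9,800 × 0.903225 = 8,851.6026

C$8,852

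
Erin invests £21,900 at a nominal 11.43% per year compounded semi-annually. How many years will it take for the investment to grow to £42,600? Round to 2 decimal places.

Periodic rate i = 0.1143/2 = 0.05715.
n = ln(42600/21900) / ln(1+0.05715) = ln(1.94521) / 0.055577 = 11.9721 half-years
= 11.9721/2 years

5.99 years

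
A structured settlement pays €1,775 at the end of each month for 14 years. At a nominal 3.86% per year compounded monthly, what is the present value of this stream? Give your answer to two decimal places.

Periodic rate i = 0.0386/12 = 0.00321667; n = 14 × 12 = 168 periods.
Annuity factor a(168|0.00321667) = 129.630894; PV = 1775 × 129.630894 = 230,094.8365

€230,094.84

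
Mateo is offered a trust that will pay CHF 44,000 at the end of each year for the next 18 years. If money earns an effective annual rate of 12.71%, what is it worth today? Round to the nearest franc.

CHF 306,007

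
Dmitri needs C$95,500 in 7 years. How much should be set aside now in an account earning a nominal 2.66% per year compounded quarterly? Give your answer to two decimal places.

C$79,324.15

With 4 periods per year: i = 0.00665, n = 28.
PV = FV·(1+i)^(−n) = 95,500 × 0.830619 = 79,324.1507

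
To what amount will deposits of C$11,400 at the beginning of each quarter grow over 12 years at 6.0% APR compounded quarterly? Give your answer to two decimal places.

i = 0.06/4 = 0.015 per quarter; n = 12·4 = 48.
FV = 11400 × [(1+0.015)^48 − 1] / 0.015 × (1+i) = 11400 × 70.608698 = 804,939.1524
(Beginning-of-period payments → annuity-due factor ×(1+i).)

C$804,939.15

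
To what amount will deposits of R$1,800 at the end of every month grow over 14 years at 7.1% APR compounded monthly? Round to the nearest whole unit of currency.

R$515,394

i = 0.071/12 = 0.00591667 per month; n = 14·12 = 168.
FV = 1800 × [(1+0.00591667)^168 − 1] / 0.00591667 = 1800 × 286.329842 = 515,393.7158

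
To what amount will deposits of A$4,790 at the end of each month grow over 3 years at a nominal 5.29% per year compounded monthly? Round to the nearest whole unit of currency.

With 12 periods per year: i = 0.00440833, n = 36.
FV = 4790 × [(1+0.00440833)^36 − 1] / 0.00440833 = 4790 × 38.921197 = 186,432.5312

A$186,433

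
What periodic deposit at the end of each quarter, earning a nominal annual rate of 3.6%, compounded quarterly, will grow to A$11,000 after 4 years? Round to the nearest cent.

A$642.27

Periodic rate i = 0.036/4 = 0.009; n = 4 × 4 = 16 periods.
FV-annuity factor = 17.126716; PMT = 11000 / 17.126716 = 642.2714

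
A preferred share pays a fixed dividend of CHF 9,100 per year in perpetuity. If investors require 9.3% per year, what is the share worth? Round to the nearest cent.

PV = PMT / i = 9100 / 0.093 = 97,849.4624

CHF 97,849.46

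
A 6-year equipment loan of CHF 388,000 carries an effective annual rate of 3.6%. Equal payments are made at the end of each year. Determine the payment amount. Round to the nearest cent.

CHF 73,054.62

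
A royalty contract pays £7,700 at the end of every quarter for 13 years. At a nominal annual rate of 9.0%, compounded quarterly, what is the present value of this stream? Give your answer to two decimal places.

With 4 periods per year: i = 0.0225, n = 52.
PV = 7700 × [1 − (1+0.0225)^(−52)] / 0.0225 = 7700 × 30.470307 = 234,621.3629

£234,621.36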